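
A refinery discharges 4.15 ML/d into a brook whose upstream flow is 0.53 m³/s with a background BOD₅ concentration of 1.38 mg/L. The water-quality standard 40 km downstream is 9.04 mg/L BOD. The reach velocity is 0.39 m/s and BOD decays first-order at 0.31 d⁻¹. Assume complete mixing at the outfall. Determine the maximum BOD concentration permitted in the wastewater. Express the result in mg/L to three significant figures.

142 mg/L

4.15 ML/d = 0.04803 m³/s.
Travel time to the compliance point: t = 4e+04/0.39 = 1.026e+05 s = 1.187 d; decay factor exp(−0.31·1.187) = 0.6921.
So the concentration just after mixing may be at most 9.04/0.6921 = 13.06 mg/L.
Mass balance: 13.06·0.578 = 0.04803·Cₑ + 0.53·1.38.
Cₑ = (7.55 − 0.7314) / 0.04803 = 142 mg/L.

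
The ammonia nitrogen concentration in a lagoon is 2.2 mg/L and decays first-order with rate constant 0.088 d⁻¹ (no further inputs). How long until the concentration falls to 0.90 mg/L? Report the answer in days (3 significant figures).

t = ln(C₀/C)/k = ln(2.2/0.90)/0.088 = 0.8938/0.088 = 10.16 d.

10.2 d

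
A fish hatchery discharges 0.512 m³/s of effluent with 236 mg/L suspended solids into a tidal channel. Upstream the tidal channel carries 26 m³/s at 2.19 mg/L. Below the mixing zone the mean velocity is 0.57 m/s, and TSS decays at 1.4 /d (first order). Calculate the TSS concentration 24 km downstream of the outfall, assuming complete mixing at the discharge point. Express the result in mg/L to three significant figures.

After complete mixing, C₀ = (0.512·236 + 26·2.19) / 26.51 = 6.705 mg/L.
Travel time t = 2.4e+04 m / 0.57 m/s = 4.211e+04 s = 0.4873 d.
C = 6.705·exp(−1.4·0.4873) = 6.705·0.5055 = 3.389 mg/L.

3.39 mg/L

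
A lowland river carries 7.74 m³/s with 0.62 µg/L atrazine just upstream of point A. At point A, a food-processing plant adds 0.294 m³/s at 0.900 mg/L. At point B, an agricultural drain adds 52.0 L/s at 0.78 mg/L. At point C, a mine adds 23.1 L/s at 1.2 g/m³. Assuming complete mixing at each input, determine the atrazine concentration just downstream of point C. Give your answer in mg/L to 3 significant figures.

0.62 µg/L = 0.00062 mg/L.
After input A: C = (7.74·0.00062 + 0.294·0.9) / 8.034 = 0.03353 mg/L.
52.0 L/s = 0.052 m³/s.
After input B: C = (8.034·0.03353 + 0.052·0.78) / 8.086 = 0.03833 mg/L.
23.1 L/s = 0.0231 m³/s.
After input C: C = (8.086·0.03833 + 0.0231·1.2) / 8.109 = 0.04164 mg/L.

0.0416 mg/L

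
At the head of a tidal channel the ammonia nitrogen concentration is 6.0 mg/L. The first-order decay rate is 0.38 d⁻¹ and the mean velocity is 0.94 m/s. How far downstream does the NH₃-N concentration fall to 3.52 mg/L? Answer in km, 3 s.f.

114 km

From C = C₀·e^(−kt), t = ln(C₀/C)/k = ln(6.0/3.52)/0.38 = 0.5333/0.38 = 1.403 d.
Distance = v·t = 0.94 m/s × 1.213e+05 s = 1.14e+05 m = 114 km.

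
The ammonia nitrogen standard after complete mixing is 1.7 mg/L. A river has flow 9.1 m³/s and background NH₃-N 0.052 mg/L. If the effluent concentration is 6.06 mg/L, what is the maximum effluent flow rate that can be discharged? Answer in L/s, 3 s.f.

Mass balance at complete mixing: C_std·(Q_w + Q_r) = Q_w·C_e + Q_r·C_b.
Rearranging, Q_w = Q_r·(C_std − C_b)/(C_e − C_std) = 9.1·(1.7 − 0.052) / (6.06 − 1.7) = 3.44 m³/s.
= 3440 L/s.

3440 L/s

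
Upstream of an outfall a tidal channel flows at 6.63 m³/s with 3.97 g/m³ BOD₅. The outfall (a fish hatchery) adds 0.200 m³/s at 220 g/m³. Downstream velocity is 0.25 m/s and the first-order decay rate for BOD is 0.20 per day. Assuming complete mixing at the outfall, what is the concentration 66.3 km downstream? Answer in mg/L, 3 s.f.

5.57 mg/L

After complete mixing, C₀ = (0.2·220 + 6.63·3.97) / 6.83 = 10.3 mg/L.
Travel time t = 6.63e+04 m / 0.25 m/s = 2.652e+05 s = 3.069 d.
C = 10.3·exp(−0.20·3.069) = 10.3·0.5412 = 5.573 mg/L.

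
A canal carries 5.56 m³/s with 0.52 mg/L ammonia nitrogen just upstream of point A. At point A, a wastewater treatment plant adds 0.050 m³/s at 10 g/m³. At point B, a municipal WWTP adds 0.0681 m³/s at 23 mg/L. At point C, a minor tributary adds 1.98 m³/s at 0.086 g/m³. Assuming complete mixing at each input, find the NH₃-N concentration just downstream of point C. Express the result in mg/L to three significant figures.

After input A: C = (5.56·0.52 + 0.05·10) / 5.61 = 0.6045 mg/L.
After input B: C = (5.61·0.6045 + 0.0681·23) / 5.678 = 0.8731 mg/L.
After input C: C = (5.678·0.8731 + 1.98·0.086) / 7.658 = 0.6696 mg/L.

0.670 mg/L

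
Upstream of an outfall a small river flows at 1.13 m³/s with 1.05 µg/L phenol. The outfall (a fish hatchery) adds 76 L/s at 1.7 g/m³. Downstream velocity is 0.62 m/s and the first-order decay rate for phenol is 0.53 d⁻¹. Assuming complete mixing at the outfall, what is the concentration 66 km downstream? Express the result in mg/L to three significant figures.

76 L/s = 0.076 m³/s.
1.05 µg/L = 0.00105 mg/L.
After complete mixing, C₀ = (0.076·1.7 + 1.13·0.00105) / 1.206 = 0.1081 mg/L.
Travel time t = 6.6e+04 m / 0.62 m/s = 1.065e+05 s = 1.232 d.
C = 0.1081·exp(−0.53·1.232) = 0.1081·0.5205 = 0.05627 mg/L.

0.0563 mg/L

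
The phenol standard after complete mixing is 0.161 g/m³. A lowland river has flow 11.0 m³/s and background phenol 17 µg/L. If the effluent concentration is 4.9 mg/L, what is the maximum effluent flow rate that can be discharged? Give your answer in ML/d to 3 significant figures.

28.9 ML/d

17 µg/L = 0.017 mg/L.
Mass balance at complete mixing: C_std·(Q_w + Q_r) = Q_w·C_e + Q_r·C_b.
Rearranging, Q_w = Q_r·(C_std − C_b)/(C_e − C_std) = 11.0·(0.161 − 0.017) / (4.9 − 0.161) = 0.3342 m³/s.
= 28.88 ML/d.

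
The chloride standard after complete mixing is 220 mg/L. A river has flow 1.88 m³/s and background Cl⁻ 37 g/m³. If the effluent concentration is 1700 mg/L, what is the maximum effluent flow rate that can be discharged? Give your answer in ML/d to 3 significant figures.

Mass balance at complete mixing: C_std·(Q_w + Q_r) = Q_w·C_e + Q_r·C_b.
Rearranging, Q_w = Q_r·(C_std − C_b)/(C_e − C_std) = 1.88·(220 − 37) / (1700 − 220) = 0.2325 m³/s.
= 20.08 ML/d.

20.1 ML/d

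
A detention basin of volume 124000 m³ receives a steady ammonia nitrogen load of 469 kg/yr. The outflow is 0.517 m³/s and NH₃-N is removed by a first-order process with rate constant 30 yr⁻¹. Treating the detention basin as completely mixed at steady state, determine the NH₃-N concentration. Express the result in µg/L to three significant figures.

23.4 µg/L

Outflow Q = 0.517 m³/s × 3.156e+07 s/yr = 1.632e+07 m³/yr.
Steady-state CSTR mass balance: W = Q·C + k·V·C, so C = W/(Q + kV).
Q + kV = 1.632e+07 + 30·124000 = 2.004e+07 m³/yr.
C = 469/2.004e+07 = 2.341e-05 kg/m³ = 0.02341 mg/L = 23.41 µg/L.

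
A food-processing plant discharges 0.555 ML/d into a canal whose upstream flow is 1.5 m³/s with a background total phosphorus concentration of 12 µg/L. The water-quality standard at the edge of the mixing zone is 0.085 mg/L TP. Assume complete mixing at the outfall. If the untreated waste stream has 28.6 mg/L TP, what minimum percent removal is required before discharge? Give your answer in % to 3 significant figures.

0.555 ML/d = 0.006424 m³/s.
12 µg/L = 0.012 mg/L.
Mass balance: 0.085·1.506 = 0.006424·Cₑ + 1.5·0.012.
Cₑ = (0.128 − 0.018) / 0.006424 = 17.13 mg/L.
Required removal = 1 − 17.13/28.6 = 40.1 %.

40.1 %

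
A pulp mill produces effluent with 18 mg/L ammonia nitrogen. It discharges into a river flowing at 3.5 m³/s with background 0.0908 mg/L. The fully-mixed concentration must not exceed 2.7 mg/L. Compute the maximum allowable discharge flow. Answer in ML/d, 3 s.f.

51.6 ML/d

Mass balance at complete mixing: C_std·(Q_w + Q_r) = Q_w·C_e + Q_r·C_b.
Rearranging, Q_w = Q_r·(C_std − C_b)/(C_e − C_std) = 3.5·(2.7 − 0.0908) / (18 − 2.7) = 0.5969 m³/s.
= 51.57 ML/d.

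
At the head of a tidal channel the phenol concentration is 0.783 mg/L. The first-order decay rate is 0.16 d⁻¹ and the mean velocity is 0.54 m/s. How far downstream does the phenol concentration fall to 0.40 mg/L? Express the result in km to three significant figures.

From C = C₀·e^(−kt), t = ln(C₀/C)/k = ln(0.783/0.40)/0.16 = 0.6717/0.16 = 4.198 d.
Distance = v·t = 0.54 m/s × 3.627e+05 s = 1.959e+05 m = 195.9 km.

196 km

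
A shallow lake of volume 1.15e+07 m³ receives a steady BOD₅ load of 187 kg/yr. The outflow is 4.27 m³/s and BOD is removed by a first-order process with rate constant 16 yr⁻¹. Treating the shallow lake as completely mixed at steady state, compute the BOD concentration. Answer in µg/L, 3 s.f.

Outflow Q = 4.27 m³/s × 3.156e+07 s/yr = 1.348e+08 m³/yr.
Steady-state CSTR mass balance: W = Q·C + k·V·C, so C = W/(Q + kV).
Q + kV = 1.348e+08 + 16·1.15e+07 = 3.188e+08 m³/yr.
C = 187/3.188e+08 = 5.867e-07 kg/m³ = 0.0005867 mg/L = 0.5867 µg/L.

0.587 µg/L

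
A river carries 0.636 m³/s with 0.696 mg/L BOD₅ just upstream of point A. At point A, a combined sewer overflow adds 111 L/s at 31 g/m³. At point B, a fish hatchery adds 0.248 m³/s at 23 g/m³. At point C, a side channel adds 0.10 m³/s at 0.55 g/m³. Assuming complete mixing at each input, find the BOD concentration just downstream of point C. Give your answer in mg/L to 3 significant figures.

111 L/s = 0.111 m³/s.
After input A: C = (0.636·0.696 + 0.111·31) / 0.747 = 5.199 mg/L.
After input B: C = (0.747·5.199 + 0.248·23) / 0.995 = 9.636 mg/L.
After input C: C = (0.995·9.636 + 0.1·0.55) / 1.095 = 8.806 mg/L.

8.81 mg/L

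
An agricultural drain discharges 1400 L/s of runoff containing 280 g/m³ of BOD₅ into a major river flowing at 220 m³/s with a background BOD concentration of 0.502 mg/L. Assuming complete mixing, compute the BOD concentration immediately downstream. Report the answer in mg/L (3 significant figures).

2.27 mg/L

1400 L/s = 1.4 m³/s.
Flow-weighted mixing gives C = (1.4·280 + 220·0.502) / (1.4 + 220) = 502.4/221.4 = 2.269 mg/L.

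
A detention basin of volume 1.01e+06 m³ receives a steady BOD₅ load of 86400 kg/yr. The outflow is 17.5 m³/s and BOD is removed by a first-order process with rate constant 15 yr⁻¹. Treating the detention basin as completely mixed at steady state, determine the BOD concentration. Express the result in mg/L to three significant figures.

Outflow Q = 17.5 m³/s × 3.156e+07 s/yr = 5.523e+08 m³/yr.
Steady-state CSTR mass balance: W = Q·C + k·V·C, so C = W/(Q + kV).
Q + kV = 5.523e+08 + 15·1.01e+06 = 5.674e+08 m³/yr.
C = 86400/5.674e+08 = 0.0001523 kg/m³ = 0.1523 mg/L.

0.152 mg/L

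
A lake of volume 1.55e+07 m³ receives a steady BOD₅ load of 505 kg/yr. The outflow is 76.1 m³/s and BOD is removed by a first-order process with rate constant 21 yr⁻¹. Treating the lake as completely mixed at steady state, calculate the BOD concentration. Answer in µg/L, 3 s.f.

0.185 µg/L

Outflow Q = 76.1 m³/s × 3.156e+07 s/yr = 2.402e+09 m³/yr.
Steady-state CSTR mass balance: W = Q·C + k·V·C, so C = W/(Q + kV).
Q + kV = 2.402e+09 + 21·1.55e+07 = 2.727e+09 m³/yr.
C = 505/2.727e+09 = 1.852e-07 kg/m³ = 0.0001852 mg/L = 0.1852 µg/L.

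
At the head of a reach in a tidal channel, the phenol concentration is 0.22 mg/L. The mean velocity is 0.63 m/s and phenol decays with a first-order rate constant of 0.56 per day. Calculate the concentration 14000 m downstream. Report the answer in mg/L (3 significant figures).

0.190 mg/L

Travel time t = 14000 m / 0.63 m/s = 1.4e+04/0.63 = 2.222e+04 s = 0.2572 d.
First-order decay: C = 0.22·exp(−0.56·0.2572) = 0.22·0.8659 = 0.1905 mg/L.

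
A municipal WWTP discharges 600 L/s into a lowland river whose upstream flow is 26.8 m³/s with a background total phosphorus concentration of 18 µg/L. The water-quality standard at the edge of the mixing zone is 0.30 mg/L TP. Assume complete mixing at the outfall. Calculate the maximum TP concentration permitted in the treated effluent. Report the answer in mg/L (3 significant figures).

12.9 mg/L

600 L/s = 0.6 m³/s.
18 µg/L = 0.018 mg/L.
Mass balance: 0.3·27.4 = 0.6·Cₑ + 26.8·0.018.
Cₑ = (8.22 − 0.4824) / 0.6 = 12.9 mg/L.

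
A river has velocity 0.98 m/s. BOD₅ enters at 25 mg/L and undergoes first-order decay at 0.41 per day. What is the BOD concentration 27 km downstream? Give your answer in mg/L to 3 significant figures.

21.9 mg/L

Travel time t = 27 km / 0.98 m/s = 2.7e+04/0.98 = 2.755e+04 s = 0.3189 d.
First-order decay: C = 25·exp(−0.41·0.3189) = 25·0.8774 = 21.94 mg/L.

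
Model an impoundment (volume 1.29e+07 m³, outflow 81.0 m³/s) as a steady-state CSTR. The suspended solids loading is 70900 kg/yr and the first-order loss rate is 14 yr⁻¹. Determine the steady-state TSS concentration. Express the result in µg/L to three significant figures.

Outflow Q = 81.0 m³/s × 3.156e+07 s/yr = 2.556e+09 m³/yr.
Steady-state CSTR mass balance: W = Q·C + k·V·C, so C = W/(Q + kV).
Q + kV = 2.556e+09 + 14·1.29e+07 = 2.737e+09 m³/yr.
C = 70900/2.737e+09 = 2.591e-05 kg/m³ = 0.02591 mg/L = 25.91 µg/L.

25.9 µg/L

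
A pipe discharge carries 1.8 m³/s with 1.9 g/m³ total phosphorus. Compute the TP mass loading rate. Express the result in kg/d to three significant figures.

295 kg/d

Mass flux = Q·C = 1.8 m³/s × 1.9 g/m³ = 3.42 g/s.
= 3.42 g/s × 86.4 = 295.5 kg/d.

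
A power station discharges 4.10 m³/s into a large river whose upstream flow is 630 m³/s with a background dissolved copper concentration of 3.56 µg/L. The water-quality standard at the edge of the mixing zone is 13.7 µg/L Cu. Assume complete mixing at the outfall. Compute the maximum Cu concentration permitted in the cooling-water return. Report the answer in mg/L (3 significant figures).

3.56 µg/L = 0.00356 mg/L.
13.7 µg/L = 0.0137 mg/L.
Mass balance: 0.0137·634.1 = 4.1·Cₑ + 630·0.00356.
Cₑ = (8.687 − 2.243) / 4.1 = 1.572 mg/L.

1.57 mg/L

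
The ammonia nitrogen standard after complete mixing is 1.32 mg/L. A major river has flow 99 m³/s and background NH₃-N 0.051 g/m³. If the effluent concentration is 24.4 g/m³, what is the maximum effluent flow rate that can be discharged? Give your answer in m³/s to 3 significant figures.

Mass balance at complete mixing: C_std·(Q_w + Q_r) = Q_w·C_e + Q_r·C_b.
Rearranging, Q_w = Q_r·(C_std − C_b)/(C_e − C_std) = 99·(1.32 − 0.051) / (24.4 − 1.32) = 5.443 m³/s.

5.44 m³/s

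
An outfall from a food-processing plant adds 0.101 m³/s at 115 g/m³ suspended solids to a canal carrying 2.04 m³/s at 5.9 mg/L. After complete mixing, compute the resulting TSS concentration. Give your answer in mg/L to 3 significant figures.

11.0 mg/L

By mass balance at complete mixing, C = (0.101·115 + 2.04·5.9) / (0.101 + 2.04) = 23.65/2.141 = 11.05 mg/L.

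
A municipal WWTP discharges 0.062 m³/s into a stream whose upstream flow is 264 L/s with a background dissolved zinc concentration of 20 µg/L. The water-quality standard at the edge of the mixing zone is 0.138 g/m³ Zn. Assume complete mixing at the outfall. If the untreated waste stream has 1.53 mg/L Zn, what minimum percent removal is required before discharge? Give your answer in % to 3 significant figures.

58.1 %

264 L/s = 0.264 m³/s.
20 µg/L = 0.02 mg/L.
Mass balance: 0.138·0.326 = 0.062·Cₑ + 0.264·0.02.
Cₑ = (0.04499 − 0.00528) / 0.062 = 0.6405 mg/L.
Required removal = 1 − 0.6405/1.53 = 58.14 %.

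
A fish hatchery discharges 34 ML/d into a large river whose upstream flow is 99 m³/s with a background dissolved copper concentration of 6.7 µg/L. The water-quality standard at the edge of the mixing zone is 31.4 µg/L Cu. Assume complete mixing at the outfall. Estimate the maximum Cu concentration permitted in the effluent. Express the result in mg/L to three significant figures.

34 ML/d = 0.3935 m³/s.
6.7 µg/L = 0.0067 mg/L.
31.4 µg/L = 0.0314 mg/L.
Mass balance: 0.0314·99.39 = 0.3935·Cₑ + 99·0.0067.
Cₑ = (3.121 − 0.6633) / 0.3935 = 6.245 mg/L.

6.25 mg/L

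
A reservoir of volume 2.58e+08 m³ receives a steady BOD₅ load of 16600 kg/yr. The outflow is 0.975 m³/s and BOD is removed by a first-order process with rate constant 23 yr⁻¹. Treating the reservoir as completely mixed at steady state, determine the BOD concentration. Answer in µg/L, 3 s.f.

2.78 µg/L

Outflow Q = 0.975 m³/s × 3.156e+07 s/yr = 3.077e+07 m³/yr.
Steady-state CSTR mass balance: W = Q·C + k·V·C, so C = W/(Q + kV).
Q + kV = 3.077e+07 + 23·2.58e+08 = 5.965e+09 m³/yr.
C = 16600/5.965e+09 = 2.783e-06 kg/m³ = 0.002783 mg/L = 2.783 µg/L.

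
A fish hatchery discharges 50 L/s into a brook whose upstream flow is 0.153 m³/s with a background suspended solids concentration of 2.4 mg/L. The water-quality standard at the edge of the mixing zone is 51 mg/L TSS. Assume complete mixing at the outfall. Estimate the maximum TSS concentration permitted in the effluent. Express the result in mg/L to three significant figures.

200 mg/L

50 L/s = 0.05 m³/s.
Mass balance: 51·0.203 = 0.05·Cₑ + 0.153·2.4.
Cₑ = (10.35 − 0.3672) / 0.05 = 199.7 mg/L.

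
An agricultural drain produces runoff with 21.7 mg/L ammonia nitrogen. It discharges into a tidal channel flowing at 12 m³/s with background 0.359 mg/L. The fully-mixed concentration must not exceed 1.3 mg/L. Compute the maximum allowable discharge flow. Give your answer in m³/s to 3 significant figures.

0.554 m³/s

Mass balance at complete mixing: C_std·(Q_w + Q_r) = Q_w·C_e + Q_r·C_b.
Rearranging, Q_w = Q_r·(C_std − C_b)/(C_e − C_std) = 12·(1.3 − 0.359) / (21.7 − 1.3) = 0.5535 m³/s.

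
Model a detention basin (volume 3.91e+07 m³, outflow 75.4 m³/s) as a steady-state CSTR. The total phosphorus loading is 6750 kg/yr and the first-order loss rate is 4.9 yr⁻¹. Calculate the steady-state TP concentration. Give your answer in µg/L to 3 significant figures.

2.63 µg/L

Outflow Q = 75.4 m³/s × 3.156e+07 s/yr = 2.379e+09 m³/yr.
Steady-state CSTR mass balance: W = Q·C + k·V·C, so C = W/(Q + kV).
Q + kV = 2.379e+09 + 4.9·3.91e+07 = 2.571e+09 m³/yr.
C = 6750/2.571e+09 = 2.625e-06 kg/m³ = 0.002625 mg/L = 2.625 µg/L.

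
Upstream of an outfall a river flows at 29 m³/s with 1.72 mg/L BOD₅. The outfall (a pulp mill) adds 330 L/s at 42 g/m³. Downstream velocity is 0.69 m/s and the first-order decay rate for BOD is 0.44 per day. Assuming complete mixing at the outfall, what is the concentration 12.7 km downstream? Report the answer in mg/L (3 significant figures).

330 L/s = 0.33 m³/s.
After complete mixing, C₀ = (0.33·42 + 29·1.72) / 29.33 = 2.173 mg/L.
Travel time t = 1.27e+04 m / 0.69 m/s = 1.841e+04 s = 0.213 d.
C = 2.173·exp(−0.44·0.213) = 2.173·0.9105 = 1.979 mg/L.

1.98 mg/L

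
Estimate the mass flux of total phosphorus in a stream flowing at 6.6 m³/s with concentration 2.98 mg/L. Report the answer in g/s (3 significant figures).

19.7 g/s

Mass flux = Q·C = 6.6 m³/s × 2.98 g/m³ = 19.67 g/s.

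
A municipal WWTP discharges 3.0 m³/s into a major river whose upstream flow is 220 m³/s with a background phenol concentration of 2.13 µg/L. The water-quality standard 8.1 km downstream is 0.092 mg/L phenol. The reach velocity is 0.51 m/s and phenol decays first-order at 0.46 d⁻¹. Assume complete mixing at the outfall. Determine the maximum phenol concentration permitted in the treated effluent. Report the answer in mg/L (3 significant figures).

2.13 µg/L = 0.00213 mg/L.
Travel time to the compliance point: t = 8100/0.51 = 1.588e+04 s = 0.1838 d; decay factor exp(−0.46·0.1838) = 0.9189.
So the concentration just after mixing may be at most 0.092/0.9189 = 0.1001 mg/L.
Mass balance: 0.1001·223 = 3·Cₑ + 220·0.00213.
Cₑ = (22.33 − 0.4686) / 3 = 7.286 mg/L.

7.29 mg/L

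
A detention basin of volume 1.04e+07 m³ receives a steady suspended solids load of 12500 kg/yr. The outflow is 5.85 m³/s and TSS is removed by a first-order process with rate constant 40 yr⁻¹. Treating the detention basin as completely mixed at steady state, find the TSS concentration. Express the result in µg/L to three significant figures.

Outflow Q = 5.85 m³/s × 3.156e+07 s/yr = 1.846e+08 m³/yr.
Steady-state CSTR mass balance: W = Q·C + k·V·C, so C = W/(Q + kV).
Q + kV = 1.846e+08 + 40·1.04e+07 = 6.006e+08 m³/yr.
C = 12500/6.006e+08 = 2.081e-05 kg/m³ = 0.02081 mg/L = 20.81 µg/L.

20.8 µg/L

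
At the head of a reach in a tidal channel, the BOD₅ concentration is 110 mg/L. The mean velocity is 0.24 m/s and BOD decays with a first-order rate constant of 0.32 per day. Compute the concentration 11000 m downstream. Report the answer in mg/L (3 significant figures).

92.8 mg/L

Travel time t = 11000 m / 0.24 m/s = 1.1e+04/0.24 = 4.583e+04 s = 0.5305 d.
First-order decay: C = 110·exp(−0.32·0.5305) = 110·0.8439 = 92.83 mg/L.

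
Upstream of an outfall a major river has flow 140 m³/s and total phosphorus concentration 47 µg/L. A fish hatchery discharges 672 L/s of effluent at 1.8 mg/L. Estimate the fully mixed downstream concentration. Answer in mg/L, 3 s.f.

0.0554 mg/L

672 L/s = 0.672 m³/s.
47 µg/L = 0.047 mg/L.
By mass balance at complete mixing, C = (0.672·1.8 + 140·0.047) / (0.672 + 140) = 7.79/140.7 = 0.05537 mg/L.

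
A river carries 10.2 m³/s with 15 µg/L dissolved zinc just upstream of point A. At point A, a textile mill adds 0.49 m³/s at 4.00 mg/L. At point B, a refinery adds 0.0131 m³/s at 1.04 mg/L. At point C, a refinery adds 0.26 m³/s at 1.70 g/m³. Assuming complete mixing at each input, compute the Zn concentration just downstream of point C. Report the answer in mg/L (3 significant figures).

0.234 mg/L

15 µg/L = 0.015 mg/L.
After input A: C = (10.2·0.015 + 0.49·4) / 10.69 = 0.1977 mg/L.
After input B: C = (10.69·0.1977 + 0.0131·1.04) / 10.7 = 0.1987 mg/L.
After input C: C = (10.7·0.1987 + 0.26·1.7) / 10.96 = 0.2343 mg/L.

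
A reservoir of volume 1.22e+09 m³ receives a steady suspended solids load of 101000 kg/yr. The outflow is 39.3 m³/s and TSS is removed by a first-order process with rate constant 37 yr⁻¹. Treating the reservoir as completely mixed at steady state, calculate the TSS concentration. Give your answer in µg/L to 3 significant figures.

Outflow Q = 39.3 m³/s × 3.156e+07 s/yr = 1.24e+09 m³/yr.
Steady-state CSTR mass balance: W = Q·C + k·V·C, so C = W/(Q + kV).
Q + kV = 1.24e+09 + 37·1.22e+09 = 4.638e+10 m³/yr.
C = 101000/4.638e+10 = 2.178e-06 kg/m³ = 0.002178 mg/L = 2.178 µg/L.

2.18 µg/L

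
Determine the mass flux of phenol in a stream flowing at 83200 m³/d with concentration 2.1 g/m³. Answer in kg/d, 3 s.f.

175 kg/d

83200 m³/d = 0.963 m³/s.
Mass flux = Q·C = 0.963 m³/s × 2.1 g/m³ = 2.022 g/s.
= 2.022 g/s × 86.4 = 174.7 kg/d.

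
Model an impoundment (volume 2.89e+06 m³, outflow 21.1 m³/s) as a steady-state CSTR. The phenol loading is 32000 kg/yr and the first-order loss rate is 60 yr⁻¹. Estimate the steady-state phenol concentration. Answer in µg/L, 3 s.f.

38.1 µg/L

Outflow Q = 21.1 m³/s × 3.156e+07 s/yr = 6.659e+08 m³/yr.
Steady-state CSTR mass balance: W = Q·C + k·V·C, so C = W/(Q + kV).
Q + kV = 6.659e+08 + 60·2.89e+06 = 8.393e+08 m³/yr.
C = 32000/8.393e+08 = 3.813e-05 kg/m³ = 0.03813 mg/L = 38.13 µg/L.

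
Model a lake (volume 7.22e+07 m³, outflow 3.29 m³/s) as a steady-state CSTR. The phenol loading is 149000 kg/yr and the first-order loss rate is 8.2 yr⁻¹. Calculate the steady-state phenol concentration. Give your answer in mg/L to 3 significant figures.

Outflow Q = 3.29 m³/s × 3.156e+07 s/yr = 1.038e+08 m³/yr.
Steady-state CSTR mass balance: W = Q·C + k·V·C, so C = W/(Q + kV).
Q + kV = 1.038e+08 + 8.2·7.22e+07 = 6.959e+08 m³/yr.
C = 149000/6.959e+08 = 0.0002141 kg/m³ = 0.2141 mg/L.

0.214 mg/L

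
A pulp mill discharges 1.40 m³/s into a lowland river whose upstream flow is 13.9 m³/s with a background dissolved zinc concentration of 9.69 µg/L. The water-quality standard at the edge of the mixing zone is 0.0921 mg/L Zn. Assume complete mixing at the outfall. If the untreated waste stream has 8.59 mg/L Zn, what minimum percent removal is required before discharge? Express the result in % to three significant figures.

9.69 µg/L = 0.00969 mg/L.
Mass balance: 0.0921·15.3 = 1.4·Cₑ + 13.9·0.00969.
Cₑ = (1.409 − 0.1347) / 1.4 = 0.9103 mg/L.
Required removal = 1 − 0.9103/8.59 = 89.4 %.

89.4 %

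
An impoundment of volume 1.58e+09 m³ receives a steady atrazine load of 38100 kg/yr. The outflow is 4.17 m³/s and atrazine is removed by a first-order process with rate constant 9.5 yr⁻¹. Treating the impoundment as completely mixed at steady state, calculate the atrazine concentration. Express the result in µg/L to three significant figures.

Outflow Q = 4.17 m³/s × 3.156e+07 s/yr = 1.316e+08 m³/yr.
Steady-state CSTR mass balance: W = Q·C + k·V·C, so C = W/(Q + kV).
Q + kV = 1.316e+08 + 9.5·1.58e+09 = 1.514e+10 m³/yr.
C = 38100/1.514e+10 = 2.516e-06 kg/m³ = 0.002516 mg/L = 2.516 µg/L.

2.52 µg/L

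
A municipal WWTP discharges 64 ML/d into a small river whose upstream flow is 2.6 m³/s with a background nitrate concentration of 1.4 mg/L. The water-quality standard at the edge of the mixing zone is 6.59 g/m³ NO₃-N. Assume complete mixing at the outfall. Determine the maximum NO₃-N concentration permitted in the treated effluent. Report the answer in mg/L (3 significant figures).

24.8 mg/L

64 ML/d = 0.7407 m³/s.
Mass balance: 6.59·3.341 = 0.7407·Cₑ + 2.6·1.4.
Cₑ = (22.02 − 3.64) / 0.7407 = 24.81 mg/L.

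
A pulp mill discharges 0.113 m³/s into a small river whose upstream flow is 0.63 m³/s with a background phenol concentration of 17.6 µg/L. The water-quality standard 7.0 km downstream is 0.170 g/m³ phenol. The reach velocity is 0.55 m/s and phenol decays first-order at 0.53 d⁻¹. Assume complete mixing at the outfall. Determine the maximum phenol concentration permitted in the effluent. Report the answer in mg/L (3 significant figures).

17.6 µg/L = 0.0176 mg/L.
Travel time to the compliance point: t = 7000/0.55 = 1.273e+04 s = 0.1473 d; decay factor exp(−0.53·0.1473) = 0.9249.
So the concentration just after mixing may be at most 0.17/0.9249 = 0.1838 mg/L.
Mass balance: 0.1838·0.743 = 0.113·Cₑ + 0.63·0.0176.
Cₑ = (0.1366 − 0.01109) / 0.113 = 1.11 mg/L.

1.11 mg/L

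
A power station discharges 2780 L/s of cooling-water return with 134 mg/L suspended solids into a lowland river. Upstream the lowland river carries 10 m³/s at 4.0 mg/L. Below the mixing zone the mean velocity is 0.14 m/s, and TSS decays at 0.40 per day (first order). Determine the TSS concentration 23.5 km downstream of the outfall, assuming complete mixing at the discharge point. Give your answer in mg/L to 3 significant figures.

14.8 mg/L

2780 L/s = 2.78 m³/s.
After complete mixing, C₀ = (2.78·134 + 10·4) / 12.78 = 32.28 mg/L.
Travel time t = 2.35e+04 m / 0.14 m/s = 1.679e+05 s = 1.943 d.
C = 32.28·exp(−0.40·1.943) = 32.28·0.4597 = 14.84 mg/L.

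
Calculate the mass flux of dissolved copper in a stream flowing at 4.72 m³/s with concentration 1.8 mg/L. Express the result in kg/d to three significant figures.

734 kg/d

Mass flux = Q·C = 4.72 m³/s × 1.8 g/m³ = 8.496 g/s.
= 8.496 g/s × 86.4 = 734.1 kg/d.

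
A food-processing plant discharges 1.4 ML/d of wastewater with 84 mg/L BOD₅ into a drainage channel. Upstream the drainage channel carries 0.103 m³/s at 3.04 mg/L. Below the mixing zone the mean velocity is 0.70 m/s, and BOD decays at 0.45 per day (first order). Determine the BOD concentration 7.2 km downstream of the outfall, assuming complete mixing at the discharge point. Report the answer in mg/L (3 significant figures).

1.4 ML/d = 0.0162 m³/s.
After complete mixing, C₀ = (0.0162·84 + 0.103·3.04) / 0.1192 = 14.05 mg/L.
Travel time t = 7200 m / 0.70 m/s = 1.029e+04 s = 0.119 d.
C = 14.05·exp(−0.45·0.119) = 14.05·0.9478 = 13.31 mg/L.

13.3 mg/L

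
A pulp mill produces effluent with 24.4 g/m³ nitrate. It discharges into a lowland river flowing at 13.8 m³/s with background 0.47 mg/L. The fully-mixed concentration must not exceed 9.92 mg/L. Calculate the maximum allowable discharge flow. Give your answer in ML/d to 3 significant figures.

Mass balance at complete mixing: C_std·(Q_w + Q_r) = Q_w·C_e + Q_r·C_b.
Rearranging, Q_w = Q_r·(C_std − C_b)/(C_e − C_std) = 13.8·(9.92 − 0.47) / (24.4 − 9.92) = 9.006 m³/s.
= 778.1 ML/d.

778 ML/d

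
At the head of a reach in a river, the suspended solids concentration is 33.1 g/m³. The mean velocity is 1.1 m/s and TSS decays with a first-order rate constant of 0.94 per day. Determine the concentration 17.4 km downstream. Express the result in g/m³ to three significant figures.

Travel time t = 17.4 km / 1.1 m/s = 1.74e+04/1.1 = 1.582e+04 s = 0.1831 d.
First-order decay: C = 33.1·exp(−0.94·0.1831) = 33.1·0.8419 = 27.87 g/m³.

27.9 g/m³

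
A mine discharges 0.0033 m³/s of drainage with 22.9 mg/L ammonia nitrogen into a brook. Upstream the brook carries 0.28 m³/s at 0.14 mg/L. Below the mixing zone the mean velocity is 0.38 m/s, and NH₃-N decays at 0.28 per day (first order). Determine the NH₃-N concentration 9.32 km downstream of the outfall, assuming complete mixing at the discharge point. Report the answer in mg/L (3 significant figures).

After complete mixing, C₀ = (0.0033·22.9 + 0.28·0.14) / 0.2833 = 0.4051 mg/L.
Travel time t = 9320 m / 0.38 m/s = 2.453e+04 s = 0.2839 d.
C = 0.4051·exp(−0.28·0.2839) = 0.4051·0.9236 = 0.3742 mg/L.

0.374 mg/L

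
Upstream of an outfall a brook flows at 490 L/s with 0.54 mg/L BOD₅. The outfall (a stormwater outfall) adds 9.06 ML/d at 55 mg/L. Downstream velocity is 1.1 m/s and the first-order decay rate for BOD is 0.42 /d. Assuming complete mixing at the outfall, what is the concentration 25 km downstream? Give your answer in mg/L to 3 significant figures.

9.06 ML/d = 0.1049 m³/s.
490 L/s = 0.49 m³/s.
After complete mixing, C₀ = (0.1049·55 + 0.49·0.54) / 0.5949 = 10.14 mg/L.
Travel time t = 2.5e+04 m / 1.1 m/s = 2.273e+04 s = 0.263 d.
C = 10.14·exp(−0.42·0.263) = 10.14·0.8954 = 9.08 mg/L.

9.08 mg/L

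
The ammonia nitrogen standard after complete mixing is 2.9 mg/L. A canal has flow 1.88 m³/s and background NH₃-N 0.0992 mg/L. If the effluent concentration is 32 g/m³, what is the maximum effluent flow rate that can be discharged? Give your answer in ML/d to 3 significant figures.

15.6 ML/d

Mass balance at complete mixing: C_std·(Q_w + Q_r) = Q_w·C_e + Q_r·C_b.
Rearranging, Q_w = Q_r·(C_std − C_b)/(C_e − C_std) = 1.88·(2.9 − 0.0992) / (32 − 2.9) = 0.1809 m³/s.
= 15.63 ML/d.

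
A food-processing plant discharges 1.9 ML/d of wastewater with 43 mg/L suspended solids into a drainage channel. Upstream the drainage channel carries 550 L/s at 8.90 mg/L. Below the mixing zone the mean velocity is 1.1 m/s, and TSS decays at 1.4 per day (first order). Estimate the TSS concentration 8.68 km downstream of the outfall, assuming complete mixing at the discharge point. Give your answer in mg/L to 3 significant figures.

8.99 mg/L

1.9 ML/d = 0.02199 m³/s.
550 L/s = 0.55 m³/s.
After complete mixing, C₀ = (0.02199·43 + 0.55·8.9) / 0.572 = 10.21 mg/L.
Travel time t = 8680 m / 1.1 m/s = 7891 s = 0.09133 d.
C = 10.21·exp(−1.4·0.09133) = 10.21·0.88 = 8.985 mg/L.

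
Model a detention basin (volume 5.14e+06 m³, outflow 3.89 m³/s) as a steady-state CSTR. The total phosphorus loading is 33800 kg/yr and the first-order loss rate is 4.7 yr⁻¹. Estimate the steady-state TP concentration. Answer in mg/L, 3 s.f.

0.230 mg/L

Outflow Q = 3.89 m³/s × 3.156e+07 s/yr = 1.228e+08 m³/yr.
Steady-state CSTR mass balance: W = Q·C + k·V·C, so C = W/(Q + kV).
Q + kV = 1.228e+08 + 4.7·5.14e+06 = 1.469e+08 m³/yr.
C = 33800/1.469e+08 = 0.0002301 kg/m³ = 0.2301 mg/L.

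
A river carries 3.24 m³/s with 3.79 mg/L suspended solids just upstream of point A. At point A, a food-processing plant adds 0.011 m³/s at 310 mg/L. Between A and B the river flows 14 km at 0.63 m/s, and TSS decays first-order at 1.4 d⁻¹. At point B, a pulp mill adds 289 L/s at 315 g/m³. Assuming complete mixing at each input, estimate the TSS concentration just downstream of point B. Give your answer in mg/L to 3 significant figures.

28.8 mg/L

After input A: C = (3.24·3.79 + 0.011·310) / 3.251 = 4.826 mg/L.
Over the 14 km reach to input B (t = 2.222e+04 s = 0.2572 d), decay gives C = 4.826·exp(−1.4·0.2572) = 3.367 mg/L.
289 L/s = 0.289 m³/s.
After input B: C = (3.251·3.367 + 0.289·315) / 3.54 = 28.81 mg/L.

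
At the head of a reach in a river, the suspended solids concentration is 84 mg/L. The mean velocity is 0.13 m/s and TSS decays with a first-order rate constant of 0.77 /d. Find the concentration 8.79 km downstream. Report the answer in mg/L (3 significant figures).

Travel time t = 8.79 km / 0.13 m/s = 8790/0.13 = 6.762e+04 s = 0.7826 d.
First-order decay: C = 84·exp(−0.77·0.7826) = 84·0.5474 = 45.98 mg/L.

46.0 mg/L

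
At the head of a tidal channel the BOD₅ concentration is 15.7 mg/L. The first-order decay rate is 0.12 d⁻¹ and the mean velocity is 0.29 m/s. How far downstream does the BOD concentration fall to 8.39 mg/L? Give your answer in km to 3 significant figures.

From C = C₀·e^(−kt), t = ln(C₀/C)/k = ln(15.7/8.39)/0.12 = 0.6266/0.12 = 5.222 d.
Distance = v·t = 0.29 m/s × 4.512e+05 s = 1.308e+05 m = 130.8 km.

131 km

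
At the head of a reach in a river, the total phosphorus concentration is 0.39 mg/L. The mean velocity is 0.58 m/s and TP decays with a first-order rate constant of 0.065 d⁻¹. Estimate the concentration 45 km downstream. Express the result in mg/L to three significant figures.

Travel time t = 45 km / 0.58 m/s = 4.5e+04/0.58 = 7.759e+04 s = 0.898 d.
First-order decay: C = 0.39·exp(−0.065·0.898) = 0.39·0.9433 = 0.3679 mg/L.

0.368 mg/L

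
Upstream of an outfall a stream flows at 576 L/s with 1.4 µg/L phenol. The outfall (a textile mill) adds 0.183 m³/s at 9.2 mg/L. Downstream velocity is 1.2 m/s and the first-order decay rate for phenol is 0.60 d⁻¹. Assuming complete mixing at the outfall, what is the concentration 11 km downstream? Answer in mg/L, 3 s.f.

2.08 mg/L

576 L/s = 0.576 m³/s.
1.4 µg/L = 0.0014 mg/L.
After complete mixing, C₀ = (0.183·9.2 + 0.576·0.0014) / 0.759 = 2.219 mg/L.
Travel time t = 1.1e+04 m / 1.2 m/s = 9167 s = 0.1061 d.
C = 2.219·exp(−0.60·0.1061) = 2.219·0.9383 = 2.082 mg/L.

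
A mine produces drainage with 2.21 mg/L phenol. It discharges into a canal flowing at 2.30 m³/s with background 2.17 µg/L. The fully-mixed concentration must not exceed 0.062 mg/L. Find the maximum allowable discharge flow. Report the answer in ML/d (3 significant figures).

5.54 ML/d

2.17 µg/L = 0.00217 mg/L.
Mass balance at complete mixing: C_std·(Q_w + Q_r) = Q_w·C_e + Q_r·C_b.
Rearranging, Q_w = Q_r·(C_std − C_b)/(C_e − C_std) = 2.30·(0.062 − 0.00217) / (2.21 − 0.062) = 0.06406 m³/s.
= 5.535 ML/d.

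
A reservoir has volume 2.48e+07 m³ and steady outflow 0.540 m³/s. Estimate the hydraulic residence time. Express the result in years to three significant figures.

Q = 0.540 m³/s × 3.156e+07 s/yr = 1.704e+07 m³/yr.
Hydraulic residence time τ = V/Q = 2.48e+07/1.704e+07 = 1.455 yr.

1.46 yr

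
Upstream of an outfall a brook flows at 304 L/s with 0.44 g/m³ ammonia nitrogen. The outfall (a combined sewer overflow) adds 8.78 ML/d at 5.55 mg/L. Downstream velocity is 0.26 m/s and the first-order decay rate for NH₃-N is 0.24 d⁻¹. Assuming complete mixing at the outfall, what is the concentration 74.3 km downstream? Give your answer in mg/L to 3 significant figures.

8.78 ML/d = 0.1016 m³/s.
304 L/s = 0.304 m³/s.
After complete mixing, C₀ = (0.1016·5.55 + 0.304·0.44) / 0.4056 = 1.72 mg/L.
Travel time t = 7.43e+04 m / 0.26 m/s = 2.858e+05 s = 3.308 d.
C = 1.72·exp(−0.24·3.308) = 1.72·0.4521 = 0.7777 mg/L.

0.778 mg/L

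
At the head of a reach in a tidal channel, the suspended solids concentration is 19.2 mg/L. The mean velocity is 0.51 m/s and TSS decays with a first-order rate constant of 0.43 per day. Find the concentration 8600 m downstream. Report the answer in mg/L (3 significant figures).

Travel time t = 8600 m / 0.51 m/s = 8600/0.51 = 1.686e+04 s = 0.1952 d.
First-order decay: C = 19.2·exp(−0.43·0.1952) = 19.2·0.9195 = 17.65 mg/L.

17.7 mg/L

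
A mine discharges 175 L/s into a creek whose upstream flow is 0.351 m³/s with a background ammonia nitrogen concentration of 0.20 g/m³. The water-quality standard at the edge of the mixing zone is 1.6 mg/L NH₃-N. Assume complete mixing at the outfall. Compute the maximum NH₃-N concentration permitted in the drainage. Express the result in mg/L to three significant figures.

175 L/s = 0.175 m³/s.
Mass balance: 1.6·0.526 = 0.175·Cₑ + 0.351·0.2.
Cₑ = (0.8416 − 0.0702) / 0.175 = 4.408 mg/L.

4.41 mg/L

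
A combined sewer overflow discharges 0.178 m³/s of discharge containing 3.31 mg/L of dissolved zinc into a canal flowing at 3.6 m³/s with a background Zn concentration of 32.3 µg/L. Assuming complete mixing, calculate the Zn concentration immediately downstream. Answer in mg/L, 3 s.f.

32.3 µg/L = 0.0323 mg/L.
Flow-weighted mixing gives C = (0.178·3.31 + 3.6·0.0323) / (0.178 + 3.6) = 0.7055/3.778 = 0.1867 mg/L.

0.187 mg/L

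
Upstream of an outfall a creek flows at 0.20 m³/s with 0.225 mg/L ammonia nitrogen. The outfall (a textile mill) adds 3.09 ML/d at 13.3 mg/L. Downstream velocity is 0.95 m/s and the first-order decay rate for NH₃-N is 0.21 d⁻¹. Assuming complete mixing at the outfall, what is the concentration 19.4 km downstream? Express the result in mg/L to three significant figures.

3.09 ML/d = 0.03576 m³/s.
After complete mixing, C₀ = (0.03576·13.3 + 0.2·0.225) / 0.2358 = 2.208 mg/L.
Travel time t = 1.94e+04 m / 0.95 m/s = 2.042e+04 s = 0.2364 d.
C = 2.208·exp(−0.21·0.2364) = 2.208·0.9516 = 2.101 mg/L.

2.10 mg/L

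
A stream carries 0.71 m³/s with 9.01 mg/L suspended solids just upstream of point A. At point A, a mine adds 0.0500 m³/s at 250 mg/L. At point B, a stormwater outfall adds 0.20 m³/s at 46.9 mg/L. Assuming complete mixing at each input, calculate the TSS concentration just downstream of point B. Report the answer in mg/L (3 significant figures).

29.5 mg/L

After input A: C = (0.71·9.01 + 0.05·250) / 0.76 = 24.86 mg/L.
After input B: C = (0.76·24.86 + 0.2·46.9) / 0.96 = 29.46 mg/L.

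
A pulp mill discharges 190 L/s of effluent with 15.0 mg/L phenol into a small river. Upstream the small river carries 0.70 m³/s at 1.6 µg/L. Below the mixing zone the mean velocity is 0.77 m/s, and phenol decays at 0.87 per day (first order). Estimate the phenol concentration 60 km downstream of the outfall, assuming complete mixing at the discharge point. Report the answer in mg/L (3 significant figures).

190 L/s = 0.19 m³/s.
1.6 µg/L = 0.0016 mg/L.
After complete mixing, C₀ = (0.19·15 + 0.7·0.0016) / 0.89 = 3.204 mg/L.
Travel time t = 6e+04 m / 0.77 m/s = 7.792e+04 s = 0.9019 d.
C = 3.204·exp(−0.87·0.9019) = 3.204·0.4563 = 1.462 mg/L.

1.46 mg/L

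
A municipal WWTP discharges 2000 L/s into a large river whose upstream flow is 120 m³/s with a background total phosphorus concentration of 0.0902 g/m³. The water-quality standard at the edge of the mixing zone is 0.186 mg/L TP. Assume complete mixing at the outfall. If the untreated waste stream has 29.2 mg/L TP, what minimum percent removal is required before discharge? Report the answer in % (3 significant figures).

2000 L/s = 2 m³/s.
Mass balance: 0.186·122 = 2·Cₑ + 120·0.0902.
Cₑ = (22.69 − 10.82) / 2 = 5.934 mg/L.
Required removal = 1 − 5.934/29.2 = 79.68 %.

79.7 %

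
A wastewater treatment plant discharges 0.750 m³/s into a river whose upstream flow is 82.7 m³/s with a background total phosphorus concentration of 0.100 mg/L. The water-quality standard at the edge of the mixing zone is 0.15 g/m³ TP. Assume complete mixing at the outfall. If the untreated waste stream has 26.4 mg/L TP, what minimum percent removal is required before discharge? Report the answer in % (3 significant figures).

Mass balance: 0.15·83.45 = 0.75·Cₑ + 82.7·0.1.
Cₑ = (12.52 − 8.27) / 0.75 = 5.663 mg/L.
Required removal = 1 − 5.663/26.4 = 78.55 %.

78.5 %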